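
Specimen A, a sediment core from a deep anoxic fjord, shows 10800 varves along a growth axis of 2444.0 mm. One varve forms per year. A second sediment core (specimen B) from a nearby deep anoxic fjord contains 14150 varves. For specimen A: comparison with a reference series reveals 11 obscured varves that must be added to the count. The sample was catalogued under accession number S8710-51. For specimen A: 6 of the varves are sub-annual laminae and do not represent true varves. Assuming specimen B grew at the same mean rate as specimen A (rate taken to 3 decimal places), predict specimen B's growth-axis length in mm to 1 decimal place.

3197.9 mm

Specimen A: after corrections the count is 10800 − 6 + 11 = 10805 varves.
A: Extension rate ≈ 2444.0 / 10805 = 0.226 mm/year.
B's length ≈ 0.226 × 14150 = 3197.9 mm.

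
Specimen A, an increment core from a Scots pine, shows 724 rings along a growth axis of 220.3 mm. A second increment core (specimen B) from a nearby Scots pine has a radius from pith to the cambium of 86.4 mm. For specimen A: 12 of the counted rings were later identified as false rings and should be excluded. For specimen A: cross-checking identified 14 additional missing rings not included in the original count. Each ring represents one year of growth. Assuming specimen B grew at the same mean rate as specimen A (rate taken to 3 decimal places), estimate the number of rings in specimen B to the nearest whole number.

285 rings

Specimen A: adjusted count: 724 − 12 + 14 = 726 rings.
A: 220.3 mm over 726 years gives 220.3 / 726 ≈ 0.303 mm per year.
Specimen B: 86.4 mm / 0.303 mm per year = 285.15 years ≈ 285 rings.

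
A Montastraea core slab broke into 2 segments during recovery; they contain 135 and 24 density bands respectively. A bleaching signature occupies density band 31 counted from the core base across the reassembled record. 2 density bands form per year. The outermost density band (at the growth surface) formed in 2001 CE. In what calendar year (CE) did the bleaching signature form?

Total density bands = 135 + 24 = 159.
Between density band 31 and the growth surface there are 159 − 31 = 128 density bands.
Dividing by 2 density bands per year: 128 / 2 = 64 years.
The density band at the growth surface is 2001 CE, so the bleaching signature dates to 2001 − 64 = 1937 CE.

1937 CE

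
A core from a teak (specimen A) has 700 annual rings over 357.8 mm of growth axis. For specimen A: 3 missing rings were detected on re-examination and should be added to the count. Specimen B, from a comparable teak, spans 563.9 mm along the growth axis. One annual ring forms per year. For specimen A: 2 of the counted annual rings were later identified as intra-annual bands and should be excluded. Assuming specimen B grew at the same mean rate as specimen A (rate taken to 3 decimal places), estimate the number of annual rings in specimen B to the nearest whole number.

1106 annual rings

Specimen A: adjusted count: 700 − 2 + 3 = 701 annual rings.
A: 357.8 mm over 701 years gives 357.8 / 701 ≈ 0.510 mm/year.
Specimen B: 563.9 mm / 0.510 mm per year = 1105.69 years ≈ 1106 annual rings.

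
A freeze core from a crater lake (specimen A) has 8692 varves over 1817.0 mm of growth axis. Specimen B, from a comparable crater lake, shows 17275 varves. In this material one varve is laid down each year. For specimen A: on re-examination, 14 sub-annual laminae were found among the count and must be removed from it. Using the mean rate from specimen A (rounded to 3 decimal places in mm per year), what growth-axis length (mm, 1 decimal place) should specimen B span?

Specimen A: true varve count = 8692 − 14 = 8678.
A: 1817.0 mm over 8678 years gives 1817.0 / 8678 ≈ 0.209 mm/yr.
B's length ≈ 0.209 × 17275 = 3610.5 mm.

3610.5 mm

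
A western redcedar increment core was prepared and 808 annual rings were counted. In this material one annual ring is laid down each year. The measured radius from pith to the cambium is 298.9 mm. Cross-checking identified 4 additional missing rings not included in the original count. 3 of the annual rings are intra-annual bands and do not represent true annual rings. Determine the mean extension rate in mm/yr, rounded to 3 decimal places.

0.369 mm/yr

Correcting the raw count gives 808 − 3 + 4 = 809 true annual rings.
Mean rate = 298.9 mm / 809 years ≈ 0.369 mm/yr.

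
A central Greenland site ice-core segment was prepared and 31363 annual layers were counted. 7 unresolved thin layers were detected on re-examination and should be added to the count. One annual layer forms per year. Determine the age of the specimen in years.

31370 years

Correcting the raw count gives 31363 + 7 = 31370 true annual layers.
At one annual layer per year, that is 31370 years.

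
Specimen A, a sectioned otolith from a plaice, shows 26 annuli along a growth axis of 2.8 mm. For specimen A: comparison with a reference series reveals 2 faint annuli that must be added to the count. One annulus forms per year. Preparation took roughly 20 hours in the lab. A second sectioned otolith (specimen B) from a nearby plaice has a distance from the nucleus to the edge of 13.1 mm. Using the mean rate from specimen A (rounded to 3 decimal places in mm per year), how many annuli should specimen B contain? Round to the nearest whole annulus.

131 annuli

Specimen A: adjusted count: 26 + 2 = 28 annuli.
A: Extension rate ≈ 2.8 / 28 = 0.100 mm/year.
Specimen B: 13.1 mm / 0.100 mm per year = 131.00 years ≈ 131 annuli.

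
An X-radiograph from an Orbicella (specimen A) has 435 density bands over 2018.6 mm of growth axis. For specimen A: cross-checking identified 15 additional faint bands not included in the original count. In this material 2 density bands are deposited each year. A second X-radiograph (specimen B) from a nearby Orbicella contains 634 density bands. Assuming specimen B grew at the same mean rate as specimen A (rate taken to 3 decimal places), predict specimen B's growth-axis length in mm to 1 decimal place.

2844.1 mm

Specimen A: adjusted count: 435 + 15 = 450 density bands.
Specimen A: dividing by 2 density bands per year: 450 / 2 = 225 years.
A: Extension rate ≈ 2018.6 / 225 = 8.972 mm/yr.
Specimen B: dividing by 2 density bands per year: 634 / 2 = 317 years. B's length ≈ 8.972 × 317 = 2844.1 mm.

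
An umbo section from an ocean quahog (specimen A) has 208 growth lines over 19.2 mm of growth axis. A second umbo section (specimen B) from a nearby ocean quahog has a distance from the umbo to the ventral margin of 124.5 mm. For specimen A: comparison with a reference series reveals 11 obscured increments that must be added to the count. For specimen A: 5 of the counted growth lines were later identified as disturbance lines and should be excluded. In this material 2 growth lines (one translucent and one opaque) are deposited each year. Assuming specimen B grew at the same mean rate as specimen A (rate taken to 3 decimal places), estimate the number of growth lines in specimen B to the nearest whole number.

1391 growth lines

Specimen A: correcting the raw count gives 208 − 5 + 11 = 214 true growth lines.
Specimen A: 214 growth lines at 2 per year is 214 / 2 = 107 years.
A: Mean rate = 19.2 mm / 107 years ≈ 0.179 mm/year.
Specimen B: 124.5 mm / 0.179 mm per year = 695.53 years; at 2 growth lines per year that is 695.53 × 2 ≈ 1391 growth lines.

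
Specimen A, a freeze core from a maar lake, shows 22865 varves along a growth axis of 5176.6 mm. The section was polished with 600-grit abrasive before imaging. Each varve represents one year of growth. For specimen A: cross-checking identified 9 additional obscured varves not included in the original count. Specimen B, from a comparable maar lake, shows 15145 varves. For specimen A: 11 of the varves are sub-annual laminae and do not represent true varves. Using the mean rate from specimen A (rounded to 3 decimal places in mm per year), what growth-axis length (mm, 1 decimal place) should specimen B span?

Specimen A: after corrections the count is 22865 − 11 + 9 = 22863 varves.
A: 5176.6 mm over 22863 years gives 5176.6 / 22863 ≈ 0.226 mm/yr.
Length of B = 0.226 × 15145 = 3422.8 mm.

3422.8 mm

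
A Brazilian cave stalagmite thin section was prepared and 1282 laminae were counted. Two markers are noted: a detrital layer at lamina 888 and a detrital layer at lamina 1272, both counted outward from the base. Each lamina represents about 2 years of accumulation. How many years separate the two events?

1272 − 888 = 384 laminae lie between the two events.
Multiplying by 2 years per lamina: 384 × 2 = 768 years.

768 yr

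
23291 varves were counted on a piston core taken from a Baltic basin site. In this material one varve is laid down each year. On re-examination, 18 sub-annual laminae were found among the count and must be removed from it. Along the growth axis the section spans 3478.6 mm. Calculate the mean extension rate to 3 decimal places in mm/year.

After corrections the count is 23291 − 18 = 23273 varves.
Mean rate = 3478.6 mm / 23273 years ≈ 0.149 mm/year.

0.149 mm/year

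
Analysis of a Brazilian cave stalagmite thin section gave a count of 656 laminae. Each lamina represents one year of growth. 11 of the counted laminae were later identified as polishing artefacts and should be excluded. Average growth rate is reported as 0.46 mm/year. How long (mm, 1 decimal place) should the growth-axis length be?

Adjusted count: 656 − 11 = 645 laminae.
Length ≈ 0.46 × 645 = 296.7 mm.

296.7 mm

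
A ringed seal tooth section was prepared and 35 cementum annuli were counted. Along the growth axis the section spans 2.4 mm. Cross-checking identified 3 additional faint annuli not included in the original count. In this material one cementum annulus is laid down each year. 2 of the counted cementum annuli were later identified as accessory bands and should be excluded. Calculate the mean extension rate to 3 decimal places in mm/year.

0.067 mm/year

True cementum annulus count = 35 − 2 + 3 = 36.
Mean rate = 2.4 mm / 36 years ≈ 0.067 mm/year.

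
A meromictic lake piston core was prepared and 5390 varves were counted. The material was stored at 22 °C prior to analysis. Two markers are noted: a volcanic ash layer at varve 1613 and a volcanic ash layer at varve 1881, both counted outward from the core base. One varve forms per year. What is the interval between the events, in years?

The two markers are separated by 1881 − 1613 = 268 varves.
One varve per year makes the interval 268 years.

268 years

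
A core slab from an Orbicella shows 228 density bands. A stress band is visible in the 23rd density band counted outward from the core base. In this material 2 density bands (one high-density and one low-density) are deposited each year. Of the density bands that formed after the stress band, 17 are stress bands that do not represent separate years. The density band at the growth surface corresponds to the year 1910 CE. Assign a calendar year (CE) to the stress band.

228 − 23 = 205 density bands lie beyond the stress band toward the growth surface.
205 − 17 false = 188 true density bands after the stress band.
188 density bands at 2 per year is 188 / 2 = 94 years.
1910 − 94 = 1816 CE.

1816 CE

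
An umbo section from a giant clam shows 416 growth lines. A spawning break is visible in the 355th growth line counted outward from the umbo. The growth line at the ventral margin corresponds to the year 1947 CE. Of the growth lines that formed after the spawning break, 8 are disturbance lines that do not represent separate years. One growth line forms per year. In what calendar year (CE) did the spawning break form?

1894 CE

The spawning break sits at growth line 355 from the umbo, so 416 − 355 = 61 growth lines formed after it.
Excluding 8 false growth lines: 61 − 8 = 53.
Counting back 53 years from 1947 CE places the spawning break in 1947 − 53 = 1894 CE.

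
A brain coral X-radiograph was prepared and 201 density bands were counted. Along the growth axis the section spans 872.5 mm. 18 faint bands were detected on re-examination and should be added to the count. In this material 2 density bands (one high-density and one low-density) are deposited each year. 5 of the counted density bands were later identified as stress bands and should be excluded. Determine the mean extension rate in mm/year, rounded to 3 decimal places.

True density band count = 201 − 5 + 18 = 214.
With 2 density bands per year, 214 / 2 = 107 years.
Extension rate ≈ 872.5 / 107 = 8.154 mm/year.

8.154 mm/year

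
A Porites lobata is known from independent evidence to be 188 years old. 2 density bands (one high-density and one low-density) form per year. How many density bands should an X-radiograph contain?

376 density bands

188 years at 2 density bands per year gives 188 × 2 = 376 density bands.
So 376 density bands should be present.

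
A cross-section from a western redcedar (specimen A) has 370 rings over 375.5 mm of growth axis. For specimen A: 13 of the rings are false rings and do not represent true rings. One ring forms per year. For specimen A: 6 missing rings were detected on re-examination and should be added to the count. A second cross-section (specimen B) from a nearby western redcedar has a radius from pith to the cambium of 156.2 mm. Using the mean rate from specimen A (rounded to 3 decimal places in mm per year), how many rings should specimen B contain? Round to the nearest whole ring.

151 rings

Specimen A: adjusted count: 370 − 13 + 6 = 363 rings.
A: 375.5 mm over 363 years gives 375.5 / 363 ≈ 1.034 mm/yr.
For B, 156.2 / 1.034 = 151.06 years ≈ 151 rings.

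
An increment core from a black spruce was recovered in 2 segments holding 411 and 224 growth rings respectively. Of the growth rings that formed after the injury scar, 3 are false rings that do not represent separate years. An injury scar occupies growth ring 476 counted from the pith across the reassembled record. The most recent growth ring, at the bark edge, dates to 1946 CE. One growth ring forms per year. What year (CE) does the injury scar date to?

Total growth rings = 411 + 224 = 635.
635 − 476 = 159 growth rings lie beyond the injury scar toward the bark edge.
Excluding 3 false growth rings: 159 − 3 = 156.
Counting back 156 years from 1946 CE places the injury scar in 1946 − 156 = 1790 CE.

1790 CE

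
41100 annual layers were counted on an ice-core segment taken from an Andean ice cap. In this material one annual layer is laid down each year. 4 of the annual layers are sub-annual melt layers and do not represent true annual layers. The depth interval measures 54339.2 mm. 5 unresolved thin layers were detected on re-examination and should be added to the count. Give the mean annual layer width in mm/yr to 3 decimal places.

After corrections the count is 41100 − 4 + 5 = 41101 annual layers.
54339.2 mm over 41101 years gives 54339.2 / 41101 ≈ 1.322 mm/yr.

1.322 mm/yr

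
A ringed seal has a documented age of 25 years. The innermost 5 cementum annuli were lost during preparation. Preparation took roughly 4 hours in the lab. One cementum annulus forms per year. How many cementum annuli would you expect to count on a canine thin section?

20 cementum annuli

One cementum annulus per year gives 25 cementum annuli over 25 years.
Subtracting the 5 cementum annuli not captured gives 25 − 5 = 20 cementum annuli in the record.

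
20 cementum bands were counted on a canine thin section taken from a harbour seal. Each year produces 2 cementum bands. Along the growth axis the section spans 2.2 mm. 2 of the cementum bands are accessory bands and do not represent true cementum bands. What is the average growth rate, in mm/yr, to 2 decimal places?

0.24 mm/yr

True cementum band count = 20 − 2 = 18.
Dividing by 2 cementum bands per year: 18 / 2 = 9 years.
Extension rate ≈ 2.2 / 9 = 0.24 mm/yr.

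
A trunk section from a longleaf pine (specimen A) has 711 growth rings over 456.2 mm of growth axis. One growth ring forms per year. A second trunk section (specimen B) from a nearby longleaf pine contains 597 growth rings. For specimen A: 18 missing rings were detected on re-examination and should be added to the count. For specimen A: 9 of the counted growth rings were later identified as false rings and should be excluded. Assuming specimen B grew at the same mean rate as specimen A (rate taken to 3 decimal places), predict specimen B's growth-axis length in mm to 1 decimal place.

378.5 mm

Specimen A: true growth ring count = 711 − 9 + 18 = 720.
A: 456.2 mm over 720 years gives 456.2 / 720 ≈ 0.634 mm/year.
Length of B = 0.634 × 597 = 378.5 mm.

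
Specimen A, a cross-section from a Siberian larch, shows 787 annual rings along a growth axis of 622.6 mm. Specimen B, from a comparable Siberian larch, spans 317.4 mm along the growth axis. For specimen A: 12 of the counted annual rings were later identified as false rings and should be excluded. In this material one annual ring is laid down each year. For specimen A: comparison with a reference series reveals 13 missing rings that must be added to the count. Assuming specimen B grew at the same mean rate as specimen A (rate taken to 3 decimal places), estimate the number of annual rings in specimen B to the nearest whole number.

402 annual rings

Specimen A: after corrections the count is 787 − 12 + 13 = 788 annual rings.
A: 622.6 mm over 788 years gives 622.6 / 788 ≈ 0.790 mm per year.
For B, 317.4 / 0.790 = 401.77 years ≈ 402 annual rings.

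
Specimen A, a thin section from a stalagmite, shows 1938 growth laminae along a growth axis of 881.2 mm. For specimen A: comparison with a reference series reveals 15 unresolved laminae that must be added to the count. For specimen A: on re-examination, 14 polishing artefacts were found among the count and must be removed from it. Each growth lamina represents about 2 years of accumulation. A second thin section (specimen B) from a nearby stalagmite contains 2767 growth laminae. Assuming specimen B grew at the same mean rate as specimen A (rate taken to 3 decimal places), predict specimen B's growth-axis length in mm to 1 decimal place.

Specimen A: true growth lamina count = 1938 − 14 + 15 = 1939.
Specimen A: multiplying by 2 years per growth lamina: 1939 × 2 = 3878 years.
A: Mean rate = 881.2 mm / 3878 years ≈ 0.227 mm per year.
Specimen B: 2767 growth laminae at 2 years each span 2767 × 2 = 5534 years. Length of B = 0.227 × 5534 = 1256.2 mm.

1256.2 mm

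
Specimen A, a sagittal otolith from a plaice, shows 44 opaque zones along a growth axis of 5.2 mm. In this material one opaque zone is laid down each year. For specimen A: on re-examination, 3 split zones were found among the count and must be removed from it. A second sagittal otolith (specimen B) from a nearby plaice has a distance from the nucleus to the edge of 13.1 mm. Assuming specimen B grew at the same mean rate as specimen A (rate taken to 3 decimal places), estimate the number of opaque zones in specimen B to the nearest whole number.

Specimen A: adjusted count: 44 − 3 = 41 opaque zones.
A: Extension rate ≈ 5.2 / 41 = 0.127 mm/year.
For B, 13.1 / 0.127 = 103.15 years ≈ 103 opaque zones.

103 opaque zones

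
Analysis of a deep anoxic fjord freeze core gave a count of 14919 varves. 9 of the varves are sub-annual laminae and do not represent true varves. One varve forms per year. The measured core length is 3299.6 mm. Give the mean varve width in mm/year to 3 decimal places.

0.221 mm/year

After corrections the count is 14919 − 9 = 14910 varves.
3299.6 mm over 14910 years gives 3299.6 / 14910 ≈ 0.221 mm/year.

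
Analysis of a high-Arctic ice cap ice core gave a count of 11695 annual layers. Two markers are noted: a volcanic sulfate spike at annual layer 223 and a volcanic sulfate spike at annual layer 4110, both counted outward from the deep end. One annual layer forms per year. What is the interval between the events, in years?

3887 yr

Separation: 4110 − 223 = 3887 annual layers.
One annual layer per year makes the interval 3887 years.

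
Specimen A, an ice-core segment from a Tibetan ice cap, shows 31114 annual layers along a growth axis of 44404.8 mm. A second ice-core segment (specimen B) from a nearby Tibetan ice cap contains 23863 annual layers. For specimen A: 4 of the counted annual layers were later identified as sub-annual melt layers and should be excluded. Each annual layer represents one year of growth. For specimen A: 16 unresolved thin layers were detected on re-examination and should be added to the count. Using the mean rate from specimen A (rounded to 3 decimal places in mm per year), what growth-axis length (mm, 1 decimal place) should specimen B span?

34052.5 mm

Specimen A: adjusted count: 31114 − 4 + 16 = 31126 annual layers.
A: Extension rate ≈ 44404.8 / 31126 = 1.427 mm per year.
For B, 1.427 mm/year × 23863 years = 34052.5 mm.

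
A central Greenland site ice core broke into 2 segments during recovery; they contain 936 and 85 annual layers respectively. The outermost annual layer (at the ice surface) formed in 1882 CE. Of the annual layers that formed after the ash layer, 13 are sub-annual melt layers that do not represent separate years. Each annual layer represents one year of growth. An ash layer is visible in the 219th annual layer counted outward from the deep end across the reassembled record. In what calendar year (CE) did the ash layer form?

Total annual layers = 936 + 85 = 1021.
1021 − 219 = 802 annual layers lie beyond the ash layer toward the ice surface.
802 − 13 false = 789 true annual layers after the ash layer.
Counting back 789 years from 1882 CE places the ash layer in 1882 − 789 = 1093 CE.

1093 CE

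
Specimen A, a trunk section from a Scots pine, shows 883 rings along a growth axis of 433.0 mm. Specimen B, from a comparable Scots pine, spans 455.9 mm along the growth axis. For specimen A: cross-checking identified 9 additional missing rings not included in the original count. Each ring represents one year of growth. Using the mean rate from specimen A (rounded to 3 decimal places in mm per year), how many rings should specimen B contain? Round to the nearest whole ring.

940 rings

Specimen A: true ring count = 883 + 9 = 892.
A: Mean rate = 433.0 mm / 892 years ≈ 0.485 mm/year.
B spans 455.9 / 0.485 = 940.00 years ≈ 940 rings.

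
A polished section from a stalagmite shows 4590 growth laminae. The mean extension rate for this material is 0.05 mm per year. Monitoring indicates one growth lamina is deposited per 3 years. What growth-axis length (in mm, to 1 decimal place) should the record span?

688.5 mm

Multiplying by 3 years per growth lamina: 4590 × 3 = 13770 years.
Length ≈ 0.05 × 13770 = 688.5 mm.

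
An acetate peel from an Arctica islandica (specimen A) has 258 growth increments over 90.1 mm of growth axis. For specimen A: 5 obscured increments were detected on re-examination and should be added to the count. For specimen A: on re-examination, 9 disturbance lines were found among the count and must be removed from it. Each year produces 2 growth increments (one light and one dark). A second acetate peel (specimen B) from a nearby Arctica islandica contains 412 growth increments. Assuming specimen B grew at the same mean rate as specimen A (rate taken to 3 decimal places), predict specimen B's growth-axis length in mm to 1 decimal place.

146.1 mm

Specimen A: after corrections the count is 258 − 9 + 5 = 254 growth increments.
Specimen A: with 2 growth increments per year, 254 / 2 = 127 years.
A: 90.1 mm over 127 years gives 90.1 / 127 ≈ 0.709 mm per year.
Specimen B: dividing by 2 growth increments per year: 412 / 2 = 206 years. Length of B = 0.709 × 206 = 146.1 mm.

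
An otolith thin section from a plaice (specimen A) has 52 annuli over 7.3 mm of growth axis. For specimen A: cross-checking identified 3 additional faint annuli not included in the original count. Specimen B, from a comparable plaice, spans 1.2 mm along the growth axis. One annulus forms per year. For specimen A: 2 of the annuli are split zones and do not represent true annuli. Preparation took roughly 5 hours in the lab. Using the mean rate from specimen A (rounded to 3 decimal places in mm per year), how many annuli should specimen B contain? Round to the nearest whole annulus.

9 annuli

Specimen A: true annulus count = 52 − 2 + 3 = 53.
A: Mean rate = 7.3 mm / 53 years ≈ 0.138 mm per year.
Specimen B: 1.2 mm / 0.138 mm per year = 8.70 years ≈ 9 annuli.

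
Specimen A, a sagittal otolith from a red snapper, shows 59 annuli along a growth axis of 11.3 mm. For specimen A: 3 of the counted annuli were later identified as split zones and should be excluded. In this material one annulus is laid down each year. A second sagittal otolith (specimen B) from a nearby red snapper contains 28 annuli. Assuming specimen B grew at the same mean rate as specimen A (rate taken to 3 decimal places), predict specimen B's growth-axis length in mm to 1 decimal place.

5.7 mm

Specimen A: adjusted count: 59 − 3 = 56 annuli.
A: Extension rate ≈ 11.3 / 56 = 0.202 mm/yr.
B's length ≈ 0.202 × 28 = 5.7 mm.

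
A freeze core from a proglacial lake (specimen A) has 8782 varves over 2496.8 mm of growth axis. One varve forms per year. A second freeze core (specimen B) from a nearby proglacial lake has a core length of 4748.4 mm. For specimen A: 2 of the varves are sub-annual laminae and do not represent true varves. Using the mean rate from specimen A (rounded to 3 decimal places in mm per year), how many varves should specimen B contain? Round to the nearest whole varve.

16720 varves

Specimen A: after corrections the count is 8782 − 2 = 8780 varves.
A: 2496.8 mm over 8780 years gives 2496.8 / 8780 ≈ 0.284 mm/yr.
For B, 4748.4 / 0.284 = 16719.72 years ≈ 16720 varves.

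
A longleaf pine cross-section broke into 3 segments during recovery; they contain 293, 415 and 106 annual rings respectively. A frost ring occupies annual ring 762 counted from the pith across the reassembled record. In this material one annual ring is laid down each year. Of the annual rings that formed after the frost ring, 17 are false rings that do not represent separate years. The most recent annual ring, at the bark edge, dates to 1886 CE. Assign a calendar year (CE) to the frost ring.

1851 CE

Total annual rings = 293 + 415 + 106 = 814.
Between annual ring 762 and the bark edge there are 814 − 762 = 52 annual rings.
Removing the 17 false annual rings leaves 52 − 17 = 35 true annual rings beyond the frost ring.
1886 − 35 = 1851 CE.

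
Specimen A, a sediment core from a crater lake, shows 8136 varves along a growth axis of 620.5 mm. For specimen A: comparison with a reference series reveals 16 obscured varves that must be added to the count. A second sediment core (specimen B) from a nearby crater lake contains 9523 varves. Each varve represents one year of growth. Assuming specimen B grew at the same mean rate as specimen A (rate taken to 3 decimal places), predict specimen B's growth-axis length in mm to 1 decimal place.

Specimen A: after corrections the count is 8136 + 16 = 8152 varves.
A: 620.5 mm over 8152 years gives 620.5 / 8152 ≈ 0.076 mm/year.
B's length ≈ 0.076 × 9523 = 723.7 mm.

723.7 mm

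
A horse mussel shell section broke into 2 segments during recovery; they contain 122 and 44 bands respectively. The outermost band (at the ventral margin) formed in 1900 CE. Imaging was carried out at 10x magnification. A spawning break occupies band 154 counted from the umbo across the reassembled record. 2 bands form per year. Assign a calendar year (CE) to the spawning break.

Total bands = 122 + 44 = 166.
Between band 154 and the ventral margin there are 166 − 154 = 12 bands.
12 bands at 2 per year is 12 / 2 = 6 years.
The band at the ventral margin is 1900 CE, so the spawning break dates to 1900 − 6 = 1894 CE.

1894 CE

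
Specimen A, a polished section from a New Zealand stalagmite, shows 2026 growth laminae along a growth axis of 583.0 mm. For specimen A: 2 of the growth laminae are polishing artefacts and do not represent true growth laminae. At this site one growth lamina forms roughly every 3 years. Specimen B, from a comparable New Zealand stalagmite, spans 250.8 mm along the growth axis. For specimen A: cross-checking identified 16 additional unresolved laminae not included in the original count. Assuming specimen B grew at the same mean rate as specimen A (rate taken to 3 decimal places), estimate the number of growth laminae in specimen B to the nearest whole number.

Specimen A: true growth lamina count = 2026 − 2 + 16 = 2040.
Specimen A: at 3 years per growth lamina, 2040 × 3 = 6120 years.
A: Mean rate = 583.0 mm / 6120 years ≈ 0.095 mm per year.
Specimen B: 250.8 mm / 0.095 mm per year = 2640.00 years; at 3 years per growth lamina that is 2640.00 / 3 ≈ 880 growth laminae.

880 growth laminae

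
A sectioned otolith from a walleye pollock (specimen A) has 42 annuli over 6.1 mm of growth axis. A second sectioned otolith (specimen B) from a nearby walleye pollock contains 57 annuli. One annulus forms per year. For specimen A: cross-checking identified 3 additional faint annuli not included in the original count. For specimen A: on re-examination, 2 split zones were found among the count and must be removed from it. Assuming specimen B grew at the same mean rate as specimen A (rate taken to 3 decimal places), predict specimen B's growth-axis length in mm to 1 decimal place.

8.1 mm

Specimen A: correcting the raw count gives 42 − 2 + 3 = 43 true annuli.
A: Extension rate ≈ 6.1 / 43 = 0.142 mm per year.
B's length ≈ 0.142 × 57 = 8.1 mm.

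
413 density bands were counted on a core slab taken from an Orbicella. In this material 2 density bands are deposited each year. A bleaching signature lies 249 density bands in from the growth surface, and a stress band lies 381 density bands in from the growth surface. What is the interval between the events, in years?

66 years

381 − 249 = 132 density bands lie between the two events.
With 2 density bands per year, 132 / 2 = 66 years.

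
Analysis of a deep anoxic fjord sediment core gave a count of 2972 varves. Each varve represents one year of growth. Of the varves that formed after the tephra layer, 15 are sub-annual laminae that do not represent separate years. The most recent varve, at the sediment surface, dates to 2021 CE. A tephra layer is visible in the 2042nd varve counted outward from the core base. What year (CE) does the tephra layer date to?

1106 CE

The tephra layer sits at varve 2042 from the core base, so 2972 − 2042 = 930 varves formed after it.
930 − 15 false = 915 true varves after the tephra layer.
Counting back 915 years from 2021 CE places the tephra layer in 2021 − 915 = 1106 CE.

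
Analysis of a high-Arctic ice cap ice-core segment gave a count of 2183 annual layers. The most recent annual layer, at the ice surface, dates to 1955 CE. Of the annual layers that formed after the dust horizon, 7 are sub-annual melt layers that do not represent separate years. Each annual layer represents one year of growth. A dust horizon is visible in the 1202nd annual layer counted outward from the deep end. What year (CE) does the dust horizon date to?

981 CE

Between annual layer 1202 and the ice surface there are 2183 − 1202 = 981 annual layers.
Removing the 7 false annual layers leaves 981 − 7 = 974 true annual layers beyond the dust horizon.
1955 − 974 = 981 CE.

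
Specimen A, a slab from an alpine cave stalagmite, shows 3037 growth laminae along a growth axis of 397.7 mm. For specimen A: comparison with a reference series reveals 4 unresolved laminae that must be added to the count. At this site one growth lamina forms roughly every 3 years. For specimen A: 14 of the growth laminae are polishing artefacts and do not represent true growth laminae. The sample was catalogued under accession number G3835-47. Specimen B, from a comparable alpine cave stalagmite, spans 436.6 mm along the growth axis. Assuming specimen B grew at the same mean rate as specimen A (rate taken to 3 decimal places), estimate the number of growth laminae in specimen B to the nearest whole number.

Specimen A: correcting the raw count gives 3037 − 14 + 4 = 3027 true growth laminae.
Specimen A: 3027 growth laminae at 3 years each span 3027 × 3 = 9081 years.
A: 397.7 mm over 9081 years gives 397.7 / 9081 ≈ 0.044 mm per year.
For B, 436.6 / 0.044 = 9922.73 years; at 3 years per growth lamina that is 9922.73 / 3 ≈ 3308 growth laminae.

3308 growth laminae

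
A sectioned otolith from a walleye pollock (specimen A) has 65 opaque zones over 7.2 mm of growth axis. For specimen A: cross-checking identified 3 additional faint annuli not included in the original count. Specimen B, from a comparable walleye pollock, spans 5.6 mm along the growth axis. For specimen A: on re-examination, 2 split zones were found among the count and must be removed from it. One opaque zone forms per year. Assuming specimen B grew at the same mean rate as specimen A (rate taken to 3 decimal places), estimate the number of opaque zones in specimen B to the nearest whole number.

51 opaque zones

Specimen A: correcting the raw count gives 65 − 2 + 3 = 66 true opaque zones.
A: Mean rate = 7.2 mm / 66 years ≈ 0.109 mm per year.
B spans 5.6 / 0.109 = 51.38 years ≈ 51 opaque zones.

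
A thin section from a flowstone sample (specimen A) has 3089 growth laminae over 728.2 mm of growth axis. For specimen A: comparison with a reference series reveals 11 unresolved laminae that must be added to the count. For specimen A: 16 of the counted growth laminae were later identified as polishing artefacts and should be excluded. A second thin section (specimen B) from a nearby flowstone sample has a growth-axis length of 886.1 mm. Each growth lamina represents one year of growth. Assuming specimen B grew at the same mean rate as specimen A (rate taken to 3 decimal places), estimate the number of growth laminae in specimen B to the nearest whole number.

3755 growth laminae

Specimen A: correcting the raw count gives 3089 − 16 + 11 = 3084 true growth laminae.
A: Mean rate = 728.2 mm / 3084 years ≈ 0.236 mm/yr.
For B, 886.1 / 0.236 = 3754.66 years ≈ 3755 growth laminae.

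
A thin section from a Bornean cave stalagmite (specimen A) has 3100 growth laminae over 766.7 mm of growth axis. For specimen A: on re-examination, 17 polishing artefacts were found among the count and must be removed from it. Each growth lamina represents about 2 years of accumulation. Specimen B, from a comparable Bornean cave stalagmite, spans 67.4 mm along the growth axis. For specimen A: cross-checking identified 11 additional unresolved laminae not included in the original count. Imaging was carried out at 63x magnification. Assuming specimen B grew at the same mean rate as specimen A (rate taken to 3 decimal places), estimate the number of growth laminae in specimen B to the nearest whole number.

272 growth laminae

Specimen A: true growth lamina count = 3100 − 17 + 11 = 3094.
Specimen A: multiplying by 2 years per growth lamina: 3094 × 2 = 6188 years.
A: Mean rate = 766.7 mm / 6188 years ≈ 0.124 mm per year.
Specimen B: 67.4 mm / 0.124 mm per year = 543.55 years; at 2 years per growth lamina that is 543.55 / 2 ≈ 272 growth laminae.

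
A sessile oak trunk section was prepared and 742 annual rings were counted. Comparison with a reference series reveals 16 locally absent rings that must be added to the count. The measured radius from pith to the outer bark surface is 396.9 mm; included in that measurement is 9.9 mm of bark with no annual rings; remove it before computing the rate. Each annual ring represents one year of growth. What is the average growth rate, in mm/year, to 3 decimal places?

0.511 mm/year

After corrections the count is 742 + 16 = 758 annual rings.
Removing the 9.9 mm offcut leaves 396.9 − 9.9 = 387.0 mm.
Extension rate ≈ 387.0 / 758 = 0.511 mm/year.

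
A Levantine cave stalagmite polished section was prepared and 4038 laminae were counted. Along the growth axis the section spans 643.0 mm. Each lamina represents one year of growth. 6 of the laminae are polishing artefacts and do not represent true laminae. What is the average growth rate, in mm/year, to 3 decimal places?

Correcting the raw count gives 4038 − 6 = 4032 true laminae.
Mean rate = 643.0 mm / 4032 years ≈ 0.159 mm/year.

0.159 mm/year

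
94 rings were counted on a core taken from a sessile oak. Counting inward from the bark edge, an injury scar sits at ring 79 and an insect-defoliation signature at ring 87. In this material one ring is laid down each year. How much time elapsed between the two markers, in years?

87 − 79 = 8 rings lie between the two events.
At one ring per year, 8 years elapsed between them.

8 yr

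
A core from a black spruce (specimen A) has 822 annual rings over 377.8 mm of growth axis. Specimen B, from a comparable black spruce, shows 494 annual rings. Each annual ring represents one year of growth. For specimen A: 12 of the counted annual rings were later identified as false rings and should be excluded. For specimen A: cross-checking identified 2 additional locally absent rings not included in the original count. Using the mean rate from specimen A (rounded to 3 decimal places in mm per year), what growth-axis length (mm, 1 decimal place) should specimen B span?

229.7 mm

Specimen A: after corrections the count is 822 − 12 + 2 = 812 annual rings.
A: 377.8 mm over 812 years gives 377.8 / 812 ≈ 0.465 mm per year.
B's length ≈ 0.465 × 494 = 229.7 mm.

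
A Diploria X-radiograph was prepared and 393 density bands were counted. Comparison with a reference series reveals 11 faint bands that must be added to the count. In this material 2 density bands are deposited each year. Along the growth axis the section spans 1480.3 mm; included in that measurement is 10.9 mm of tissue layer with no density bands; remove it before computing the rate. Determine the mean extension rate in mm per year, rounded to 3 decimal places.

True density band count = 393 + 11 = 404.
With 2 density bands per year, 404 / 2 = 202 years.
The growth record spans 1480.3 − 10.9 = 1469.4 mm.
Extension rate ≈ 1469.4 / 202 = 7.274 mm per year.

7.274 mm per year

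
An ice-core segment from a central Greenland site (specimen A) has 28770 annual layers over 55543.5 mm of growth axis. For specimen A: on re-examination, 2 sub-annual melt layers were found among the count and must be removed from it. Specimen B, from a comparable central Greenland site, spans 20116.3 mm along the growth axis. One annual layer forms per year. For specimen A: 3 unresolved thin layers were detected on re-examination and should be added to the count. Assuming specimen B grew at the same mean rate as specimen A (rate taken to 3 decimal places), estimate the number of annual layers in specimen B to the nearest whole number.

10418 annual layers

Specimen A: adjusted count: 28770 − 2 + 3 = 28771 annual layers.
A: 55543.5 mm over 28771 years gives 55543.5 / 28771 ≈ 1.931 mm/yr.
B spans 20116.3 / 1.931 = 10417.56 years ≈ 10418 annual layers.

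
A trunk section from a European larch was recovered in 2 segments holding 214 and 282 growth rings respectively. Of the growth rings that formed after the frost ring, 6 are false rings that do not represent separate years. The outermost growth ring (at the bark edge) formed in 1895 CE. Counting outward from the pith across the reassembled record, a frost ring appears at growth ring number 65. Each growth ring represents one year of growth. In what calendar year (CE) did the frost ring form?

Total growth rings = 214 + 282 = 496.
The frost ring sits at growth ring 65 from the pith, so 496 − 65 = 431 growth rings formed after it.
Removing the 6 false growth rings leaves 431 − 6 = 425 true growth rings beyond the frost ring.
Counting back 425 years from 1895 CE places the frost ring in 1895 − 425 = 1470 CE.

1470 CE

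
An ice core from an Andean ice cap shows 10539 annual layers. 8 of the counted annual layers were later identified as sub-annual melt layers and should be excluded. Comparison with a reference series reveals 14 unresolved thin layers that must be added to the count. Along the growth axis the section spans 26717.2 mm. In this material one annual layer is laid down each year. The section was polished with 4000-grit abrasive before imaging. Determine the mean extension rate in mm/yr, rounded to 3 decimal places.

2.534 mm/yr

True annual layer count = 10539 − 8 + 14 = 10545.
Mean rate = 26717.2 mm / 10545 years ≈ 2.534 mm/yr.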